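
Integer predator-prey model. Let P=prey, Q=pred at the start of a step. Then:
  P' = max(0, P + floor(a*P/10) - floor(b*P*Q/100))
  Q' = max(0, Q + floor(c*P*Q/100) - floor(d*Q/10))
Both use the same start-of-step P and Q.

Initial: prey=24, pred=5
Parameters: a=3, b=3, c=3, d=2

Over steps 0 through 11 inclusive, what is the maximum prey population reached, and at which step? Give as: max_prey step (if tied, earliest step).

Answer: 31 2

Derivation:
Step 1: prey: 24+7-3=28; pred: 5+3-1=7
Step 2: prey: 28+8-5=31; pred: 7+5-1=11
Step 3: prey: 31+9-10=30; pred: 11+10-2=19
Step 4: prey: 30+9-17=22; pred: 19+17-3=33
Step 5: prey: 22+6-21=7; pred: 33+21-6=48
Step 6: prey: 7+2-10=0; pred: 48+10-9=49
Step 7: prey: 0+0-0=0; pred: 49+0-9=40
Step 8: prey: 0+0-0=0; pred: 40+0-8=32
Step 9: prey: 0+0-0=0; pred: 32+0-6=26
Step 10: prey: 0+0-0=0; pred: 26+0-5=21
Step 11: prey: 0+0-0=0; pred: 21+0-4=17
Max prey = 31 at step 2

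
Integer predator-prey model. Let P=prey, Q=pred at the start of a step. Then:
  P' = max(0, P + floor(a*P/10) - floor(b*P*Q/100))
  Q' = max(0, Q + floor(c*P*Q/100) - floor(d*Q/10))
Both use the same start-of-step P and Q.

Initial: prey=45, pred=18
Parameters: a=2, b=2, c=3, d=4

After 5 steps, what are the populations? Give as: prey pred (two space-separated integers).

Answer: 0 26

Derivation:
Step 1: prey: 45+9-16=38; pred: 18+24-7=35
Step 2: prey: 38+7-26=19; pred: 35+39-14=60
Step 3: prey: 19+3-22=0; pred: 60+34-24=70
Step 4: prey: 0+0-0=0; pred: 70+0-28=42
Step 5: prey: 0+0-0=0; pred: 42+0-16=26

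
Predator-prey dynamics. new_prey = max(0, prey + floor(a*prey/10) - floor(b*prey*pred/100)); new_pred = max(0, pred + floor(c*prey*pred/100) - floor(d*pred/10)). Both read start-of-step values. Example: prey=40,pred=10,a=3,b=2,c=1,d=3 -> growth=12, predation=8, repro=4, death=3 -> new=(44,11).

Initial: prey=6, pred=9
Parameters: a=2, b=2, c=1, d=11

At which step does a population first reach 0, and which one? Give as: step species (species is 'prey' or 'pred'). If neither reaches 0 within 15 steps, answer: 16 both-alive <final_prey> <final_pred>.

Step 1: prey: 6+1-1=6; pred: 9+0-9=0
First extinction: pred at step 1

Answer: 1 pred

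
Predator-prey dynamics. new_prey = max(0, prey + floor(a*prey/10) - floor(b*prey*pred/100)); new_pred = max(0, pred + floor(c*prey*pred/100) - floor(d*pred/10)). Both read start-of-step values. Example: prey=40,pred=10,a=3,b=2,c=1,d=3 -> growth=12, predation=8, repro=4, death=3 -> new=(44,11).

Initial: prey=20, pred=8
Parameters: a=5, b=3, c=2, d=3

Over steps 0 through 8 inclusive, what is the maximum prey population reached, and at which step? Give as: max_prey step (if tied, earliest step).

Step 1: prey: 20+10-4=26; pred: 8+3-2=9
Step 2: prey: 26+13-7=32; pred: 9+4-2=11
Step 3: prey: 32+16-10=38; pred: 11+7-3=15
Step 4: prey: 38+19-17=40; pred: 15+11-4=22
Step 5: prey: 40+20-26=34; pred: 22+17-6=33
Step 6: prey: 34+17-33=18; pred: 33+22-9=46
Step 7: prey: 18+9-24=3; pred: 46+16-13=49
Step 8: prey: 3+1-4=0; pred: 49+2-14=37
Max prey = 40 at step 4

Answer: 40 4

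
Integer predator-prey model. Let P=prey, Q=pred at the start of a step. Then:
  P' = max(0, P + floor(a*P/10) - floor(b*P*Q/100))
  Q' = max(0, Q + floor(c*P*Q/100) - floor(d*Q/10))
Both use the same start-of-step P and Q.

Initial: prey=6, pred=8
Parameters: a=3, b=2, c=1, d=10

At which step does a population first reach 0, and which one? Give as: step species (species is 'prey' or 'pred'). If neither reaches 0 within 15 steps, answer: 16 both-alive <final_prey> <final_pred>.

Step 1: prey: 6+1-0=7; pred: 8+0-8=0
First extinction: pred at step 1

Answer: 1 pred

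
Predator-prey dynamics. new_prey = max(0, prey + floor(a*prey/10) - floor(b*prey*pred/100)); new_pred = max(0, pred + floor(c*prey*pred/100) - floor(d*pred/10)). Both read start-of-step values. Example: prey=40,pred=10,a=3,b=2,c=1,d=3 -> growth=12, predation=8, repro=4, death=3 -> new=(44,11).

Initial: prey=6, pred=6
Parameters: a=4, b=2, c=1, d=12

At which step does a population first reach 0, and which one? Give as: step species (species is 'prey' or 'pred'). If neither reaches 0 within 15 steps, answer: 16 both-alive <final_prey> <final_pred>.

Answer: 1 pred

Derivation:
Step 1: prey: 6+2-0=8; pred: 6+0-7=0
First extinction: pred at step 1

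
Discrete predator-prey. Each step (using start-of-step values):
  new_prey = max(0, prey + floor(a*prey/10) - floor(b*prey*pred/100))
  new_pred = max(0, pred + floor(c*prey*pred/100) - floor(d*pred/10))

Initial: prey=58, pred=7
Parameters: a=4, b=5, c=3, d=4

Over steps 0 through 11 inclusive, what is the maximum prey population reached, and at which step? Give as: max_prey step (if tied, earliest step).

Step 1: prey: 58+23-20=61; pred: 7+12-2=17
Step 2: prey: 61+24-51=34; pred: 17+31-6=42
Step 3: prey: 34+13-71=0; pred: 42+42-16=68
Step 4: prey: 0+0-0=0; pred: 68+0-27=41
Step 5: prey: 0+0-0=0; pred: 41+0-16=25
Step 6: prey: 0+0-0=0; pred: 25+0-10=15
Step 7: prey: 0+0-0=0; pred: 15+0-6=9
Step 8: prey: 0+0-0=0; pred: 9+0-3=6
Step 9: prey: 0+0-0=0; pred: 6+0-2=4
Step 10: prey: 0+0-0=0; pred: 4+0-1=3
Step 11: prey: 0+0-0=0; pred: 3+0-1=2
Max prey = 61 at step 1

Answer: 61 1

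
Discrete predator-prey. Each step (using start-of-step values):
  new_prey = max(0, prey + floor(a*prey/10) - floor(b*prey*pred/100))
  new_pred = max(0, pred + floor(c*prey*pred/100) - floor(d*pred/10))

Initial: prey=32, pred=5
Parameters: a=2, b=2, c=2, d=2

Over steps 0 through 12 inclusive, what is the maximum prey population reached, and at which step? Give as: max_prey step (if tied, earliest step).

Step 1: prey: 32+6-3=35; pred: 5+3-1=7
Step 2: prey: 35+7-4=38; pred: 7+4-1=10
Step 3: prey: 38+7-7=38; pred: 10+7-2=15
Step 4: prey: 38+7-11=34; pred: 15+11-3=23
Step 5: prey: 34+6-15=25; pred: 23+15-4=34
Step 6: prey: 25+5-17=13; pred: 34+17-6=45
Step 7: prey: 13+2-11=4; pred: 45+11-9=47
Step 8: prey: 4+0-3=1; pred: 47+3-9=41
Step 9: prey: 1+0-0=1; pred: 41+0-8=33
Step 10: prey: 1+0-0=1; pred: 33+0-6=27
Step 11: prey: 1+0-0=1; pred: 27+0-5=22
Step 12: prey: 1+0-0=1; pred: 22+0-4=18
Max prey = 38 at step 2

Answer: 38 2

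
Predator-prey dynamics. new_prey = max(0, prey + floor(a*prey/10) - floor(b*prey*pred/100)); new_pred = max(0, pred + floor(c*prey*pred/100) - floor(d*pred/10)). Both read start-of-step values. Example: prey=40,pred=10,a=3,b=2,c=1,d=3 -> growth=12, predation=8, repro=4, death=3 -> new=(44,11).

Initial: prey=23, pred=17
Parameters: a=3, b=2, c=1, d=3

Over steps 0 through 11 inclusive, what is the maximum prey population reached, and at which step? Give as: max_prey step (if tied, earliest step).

Step 1: prey: 23+6-7=22; pred: 17+3-5=15
Step 2: prey: 22+6-6=22; pred: 15+3-4=14
Step 3: prey: 22+6-6=22; pred: 14+3-4=13
Step 4: prey: 22+6-5=23; pred: 13+2-3=12
Step 5: prey: 23+6-5=24; pred: 12+2-3=11
Step 6: prey: 24+7-5=26; pred: 11+2-3=10
Step 7: prey: 26+7-5=28; pred: 10+2-3=9
Step 8: prey: 28+8-5=31; pred: 9+2-2=9
Step 9: prey: 31+9-5=35; pred: 9+2-2=9
Step 10: prey: 35+10-6=39; pred: 9+3-2=10
Step 11: prey: 39+11-7=43; pred: 10+3-3=10
Max prey = 43 at step 11

Answer: 43 11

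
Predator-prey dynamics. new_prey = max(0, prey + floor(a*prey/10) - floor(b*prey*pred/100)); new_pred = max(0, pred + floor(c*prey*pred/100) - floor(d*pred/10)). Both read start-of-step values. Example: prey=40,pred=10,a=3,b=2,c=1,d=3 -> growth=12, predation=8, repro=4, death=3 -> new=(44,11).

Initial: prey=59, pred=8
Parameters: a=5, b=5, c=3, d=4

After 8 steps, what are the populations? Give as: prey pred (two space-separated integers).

Step 1: prey: 59+29-23=65; pred: 8+14-3=19
Step 2: prey: 65+32-61=36; pred: 19+37-7=49
Step 3: prey: 36+18-88=0; pred: 49+52-19=82
Step 4: prey: 0+0-0=0; pred: 82+0-32=50
Step 5: prey: 0+0-0=0; pred: 50+0-20=30
Step 6: prey: 0+0-0=0; pred: 30+0-12=18
Step 7: prey: 0+0-0=0; pred: 18+0-7=11
Step 8: prey: 0+0-0=0; pred: 11+0-4=7

Answer: 0 7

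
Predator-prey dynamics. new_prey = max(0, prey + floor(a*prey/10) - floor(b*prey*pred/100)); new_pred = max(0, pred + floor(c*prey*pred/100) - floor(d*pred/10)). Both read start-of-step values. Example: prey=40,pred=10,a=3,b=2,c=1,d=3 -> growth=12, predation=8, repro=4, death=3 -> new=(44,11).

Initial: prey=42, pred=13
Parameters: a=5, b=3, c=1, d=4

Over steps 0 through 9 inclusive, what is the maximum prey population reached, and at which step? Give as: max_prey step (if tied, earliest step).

Step 1: prey: 42+21-16=47; pred: 13+5-5=13
Step 2: prey: 47+23-18=52; pred: 13+6-5=14
Step 3: prey: 52+26-21=57; pred: 14+7-5=16
Step 4: prey: 57+28-27=58; pred: 16+9-6=19
Step 5: prey: 58+29-33=54; pred: 19+11-7=23
Step 6: prey: 54+27-37=44; pred: 23+12-9=26
Step 7: prey: 44+22-34=32; pred: 26+11-10=27
Step 8: prey: 32+16-25=23; pred: 27+8-10=25
Step 9: prey: 23+11-17=17; pred: 25+5-10=20
Max prey = 58 at step 4

Answer: 58 4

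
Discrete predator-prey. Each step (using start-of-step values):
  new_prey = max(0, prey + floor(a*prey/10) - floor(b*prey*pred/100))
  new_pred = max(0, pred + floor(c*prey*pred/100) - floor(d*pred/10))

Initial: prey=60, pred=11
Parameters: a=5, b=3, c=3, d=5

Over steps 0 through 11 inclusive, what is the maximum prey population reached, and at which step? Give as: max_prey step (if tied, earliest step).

Answer: 71 1

Derivation:
Step 1: prey: 60+30-19=71; pred: 11+19-5=25
Step 2: prey: 71+35-53=53; pred: 25+53-12=66
Step 3: prey: 53+26-104=0; pred: 66+104-33=137
Step 4: prey: 0+0-0=0; pred: 137+0-68=69
Step 5: prey: 0+0-0=0; pred: 69+0-34=35
Step 6: prey: 0+0-0=0; pred: 35+0-17=18
Step 7: prey: 0+0-0=0; pred: 18+0-9=9
Step 8: prey: 0+0-0=0; pred: 9+0-4=5
Step 9: prey: 0+0-0=0; pred: 5+0-2=3
Step 10: prey: 0+0-0=0; pred: 3+0-1=2
Step 11: prey: 0+0-0=0; pred: 2+0-1=1
Max prey = 71 at step 1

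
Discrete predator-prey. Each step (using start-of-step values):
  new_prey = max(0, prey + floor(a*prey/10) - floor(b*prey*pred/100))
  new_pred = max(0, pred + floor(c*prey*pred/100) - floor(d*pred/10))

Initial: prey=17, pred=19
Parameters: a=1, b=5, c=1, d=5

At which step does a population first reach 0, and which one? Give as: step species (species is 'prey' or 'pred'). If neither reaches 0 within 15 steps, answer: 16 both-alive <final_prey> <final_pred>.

Answer: 16 both-alive 1 1

Derivation:
Step 1: prey: 17+1-16=2; pred: 19+3-9=13
Step 2: prey: 2+0-1=1; pred: 13+0-6=7
Step 3: prey: 1+0-0=1; pred: 7+0-3=4
Step 4: prey: 1+0-0=1; pred: 4+0-2=2
Step 5: prey: 1+0-0=1; pred: 2+0-1=1
Step 6: prey: 1+0-0=1; pred: 1+0-0=1
Steps 7-15: state stable at prey=1, pred=1 (no change)
No extinction within 15 steps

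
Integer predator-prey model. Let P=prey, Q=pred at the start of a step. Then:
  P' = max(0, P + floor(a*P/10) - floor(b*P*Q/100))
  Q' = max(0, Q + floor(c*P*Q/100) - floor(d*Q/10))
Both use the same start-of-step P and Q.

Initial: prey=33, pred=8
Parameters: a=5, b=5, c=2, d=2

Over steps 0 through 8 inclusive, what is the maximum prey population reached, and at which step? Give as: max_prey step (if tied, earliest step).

Step 1: prey: 33+16-13=36; pred: 8+5-1=12
Step 2: prey: 36+18-21=33; pred: 12+8-2=18
Step 3: prey: 33+16-29=20; pred: 18+11-3=26
Step 4: prey: 20+10-26=4; pred: 26+10-5=31
Step 5: prey: 4+2-6=0; pred: 31+2-6=27
Step 6: prey: 0+0-0=0; pred: 27+0-5=22
Step 7: prey: 0+0-0=0; pred: 22+0-4=18
Step 8: prey: 0+0-0=0; pred: 18+0-3=15
Max prey = 36 at step 1

Answer: 36 1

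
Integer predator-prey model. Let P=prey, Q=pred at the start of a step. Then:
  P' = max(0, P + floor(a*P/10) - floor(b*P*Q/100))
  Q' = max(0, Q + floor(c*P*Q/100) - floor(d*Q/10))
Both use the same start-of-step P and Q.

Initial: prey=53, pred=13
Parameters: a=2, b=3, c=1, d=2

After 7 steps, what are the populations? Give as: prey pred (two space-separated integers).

Step 1: prey: 53+10-20=43; pred: 13+6-2=17
Step 2: prey: 43+8-21=30; pred: 17+7-3=21
Step 3: prey: 30+6-18=18; pred: 21+6-4=23
Step 4: prey: 18+3-12=9; pred: 23+4-4=23
Step 5: prey: 9+1-6=4; pred: 23+2-4=21
Step 6: prey: 4+0-2=2; pred: 21+0-4=17
Step 7: prey: 2+0-1=1; pred: 17+0-3=14

Answer: 1 14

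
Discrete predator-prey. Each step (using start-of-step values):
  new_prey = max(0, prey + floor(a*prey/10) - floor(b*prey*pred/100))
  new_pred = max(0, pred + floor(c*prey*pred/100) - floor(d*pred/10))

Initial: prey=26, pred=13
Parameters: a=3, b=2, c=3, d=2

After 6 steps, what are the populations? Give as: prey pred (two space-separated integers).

Answer: 0 48

Derivation:
Step 1: prey: 26+7-6=27; pred: 13+10-2=21
Step 2: prey: 27+8-11=24; pred: 21+17-4=34
Step 3: prey: 24+7-16=15; pred: 34+24-6=52
Step 4: prey: 15+4-15=4; pred: 52+23-10=65
Step 5: prey: 4+1-5=0; pred: 65+7-13=59
Step 6: prey: 0+0-0=0; pred: 59+0-11=48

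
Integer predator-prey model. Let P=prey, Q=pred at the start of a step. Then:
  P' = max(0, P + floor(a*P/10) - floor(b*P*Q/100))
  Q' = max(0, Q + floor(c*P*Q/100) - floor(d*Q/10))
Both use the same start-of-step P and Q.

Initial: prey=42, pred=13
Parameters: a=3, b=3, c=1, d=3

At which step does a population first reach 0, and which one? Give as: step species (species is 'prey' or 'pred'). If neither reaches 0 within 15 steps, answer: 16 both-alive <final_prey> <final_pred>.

Answer: 16 both-alive 27 6

Derivation:
Step 1: prey: 42+12-16=38; pred: 13+5-3=15
Step 2: prey: 38+11-17=32; pred: 15+5-4=16
Step 3: prey: 32+9-15=26; pred: 16+5-4=17
Step 4: prey: 26+7-13=20; pred: 17+4-5=16
Step 5: prey: 20+6-9=17; pred: 16+3-4=15
Step 6: prey: 17+5-7=15; pred: 15+2-4=13
Step 7: prey: 15+4-5=14; pred: 13+1-3=11
Step 8: prey: 14+4-4=14; pred: 11+1-3=9
Step 9: prey: 14+4-3=15; pred: 9+1-2=8
Step 10: prey: 15+4-3=16; pred: 8+1-2=7
Step 11: prey: 16+4-3=17; pred: 7+1-2=6
Step 12: prey: 17+5-3=19; pred: 6+1-1=6
Step 13: prey: 19+5-3=21; pred: 6+1-1=6
Step 14: prey: 21+6-3=24; pred: 6+1-1=6
Step 15: prey: 24+7-4=27; pred: 6+1-1=6
No extinction within 15 steps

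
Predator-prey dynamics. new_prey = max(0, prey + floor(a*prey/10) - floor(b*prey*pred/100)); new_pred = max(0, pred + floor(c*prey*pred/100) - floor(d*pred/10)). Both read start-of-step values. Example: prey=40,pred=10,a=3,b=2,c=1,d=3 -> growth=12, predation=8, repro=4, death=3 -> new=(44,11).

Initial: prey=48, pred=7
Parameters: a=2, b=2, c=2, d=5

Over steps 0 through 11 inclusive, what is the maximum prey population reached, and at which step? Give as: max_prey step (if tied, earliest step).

Answer: 51 1

Derivation:
Step 1: prey: 48+9-6=51; pred: 7+6-3=10
Step 2: prey: 51+10-10=51; pred: 10+10-5=15
Step 3: prey: 51+10-15=46; pred: 15+15-7=23
Step 4: prey: 46+9-21=34; pred: 23+21-11=33
Step 5: prey: 34+6-22=18; pred: 33+22-16=39
Step 6: prey: 18+3-14=7; pred: 39+14-19=34
Step 7: prey: 7+1-4=4; pred: 34+4-17=21
Step 8: prey: 4+0-1=3; pred: 21+1-10=12
Step 9: prey: 3+0-0=3; pred: 12+0-6=6
Step 10: prey: 3+0-0=3; pred: 6+0-3=3
Step 11: prey: 3+0-0=3; pred: 3+0-1=2
Max prey = 51 at step 1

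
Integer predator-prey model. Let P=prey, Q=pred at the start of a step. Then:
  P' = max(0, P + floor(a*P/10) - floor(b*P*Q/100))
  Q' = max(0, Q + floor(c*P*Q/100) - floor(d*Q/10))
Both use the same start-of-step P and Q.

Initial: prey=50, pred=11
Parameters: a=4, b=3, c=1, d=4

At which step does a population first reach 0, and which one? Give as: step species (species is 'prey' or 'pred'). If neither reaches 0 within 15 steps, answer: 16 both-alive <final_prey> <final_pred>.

Answer: 16 both-alive 42 4

Derivation:
Step 1: prey: 50+20-16=54; pred: 11+5-4=12
Step 2: prey: 54+21-19=56; pred: 12+6-4=14
Step 3: prey: 56+22-23=55; pred: 14+7-5=16
Step 4: prey: 55+22-26=51; pred: 16+8-6=18
Step 5: prey: 51+20-27=44; pred: 18+9-7=20
Step 6: prey: 44+17-26=35; pred: 20+8-8=20
Step 7: prey: 35+14-21=28; pred: 20+7-8=19
Step 8: prey: 28+11-15=24; pred: 19+5-7=17
Step 9: prey: 24+9-12=21; pred: 17+4-6=15
Step 10: prey: 21+8-9=20; pred: 15+3-6=12
Step 11: prey: 20+8-7=21; pred: 12+2-4=10
Step 12: prey: 21+8-6=23; pred: 10+2-4=8
Step 13: prey: 23+9-5=27; pred: 8+1-3=6
Step 14: prey: 27+10-4=33; pred: 6+1-2=5
Step 15: prey: 33+13-4=42; pred: 5+1-2=4
No extinction within 15 steps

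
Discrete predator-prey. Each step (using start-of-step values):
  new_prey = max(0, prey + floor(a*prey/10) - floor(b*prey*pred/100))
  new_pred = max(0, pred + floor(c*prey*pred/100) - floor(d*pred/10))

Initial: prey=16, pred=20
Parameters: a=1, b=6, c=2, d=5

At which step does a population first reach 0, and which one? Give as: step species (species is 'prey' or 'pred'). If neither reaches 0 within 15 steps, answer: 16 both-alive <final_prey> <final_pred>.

Answer: 1 prey

Derivation:
Step 1: prey: 16+1-19=0; pred: 20+6-10=16
First extinction: prey at step 1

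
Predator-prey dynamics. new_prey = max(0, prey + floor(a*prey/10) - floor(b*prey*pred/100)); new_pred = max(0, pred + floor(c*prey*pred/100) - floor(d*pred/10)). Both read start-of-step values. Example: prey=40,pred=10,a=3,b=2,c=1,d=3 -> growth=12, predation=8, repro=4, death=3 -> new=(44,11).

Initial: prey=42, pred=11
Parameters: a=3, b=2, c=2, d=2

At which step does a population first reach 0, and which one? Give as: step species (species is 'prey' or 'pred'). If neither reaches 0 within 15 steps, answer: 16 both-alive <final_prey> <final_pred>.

Answer: 5 prey

Derivation:
Step 1: prey: 42+12-9=45; pred: 11+9-2=18
Step 2: prey: 45+13-16=42; pred: 18+16-3=31
Step 3: prey: 42+12-26=28; pred: 31+26-6=51
Step 4: prey: 28+8-28=8; pred: 51+28-10=69
Step 5: prey: 8+2-11=0; pred: 69+11-13=67
First extinction: prey at step 5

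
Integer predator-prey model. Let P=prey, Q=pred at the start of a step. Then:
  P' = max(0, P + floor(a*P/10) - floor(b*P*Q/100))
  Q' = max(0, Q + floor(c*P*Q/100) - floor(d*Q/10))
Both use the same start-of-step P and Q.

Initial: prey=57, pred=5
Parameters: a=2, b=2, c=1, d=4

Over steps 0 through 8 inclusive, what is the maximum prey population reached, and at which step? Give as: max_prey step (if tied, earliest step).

Answer: 77 4

Derivation:
Step 1: prey: 57+11-5=63; pred: 5+2-2=5
Step 2: prey: 63+12-6=69; pred: 5+3-2=6
Step 3: prey: 69+13-8=74; pred: 6+4-2=8
Step 4: prey: 74+14-11=77; pred: 8+5-3=10
Step 5: prey: 77+15-15=77; pred: 10+7-4=13
Step 6: prey: 77+15-20=72; pred: 13+10-5=18
Step 7: prey: 72+14-25=61; pred: 18+12-7=23
Step 8: prey: 61+12-28=45; pred: 23+14-9=28
Max prey = 77 at step 4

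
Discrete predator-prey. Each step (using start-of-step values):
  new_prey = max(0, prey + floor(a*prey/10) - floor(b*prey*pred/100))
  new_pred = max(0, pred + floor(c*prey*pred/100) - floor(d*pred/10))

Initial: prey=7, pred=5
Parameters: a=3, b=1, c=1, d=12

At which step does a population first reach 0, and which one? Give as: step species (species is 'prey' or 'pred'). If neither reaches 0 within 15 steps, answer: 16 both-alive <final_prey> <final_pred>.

Step 1: prey: 7+2-0=9; pred: 5+0-6=0
First extinction: pred at step 1

Answer: 1 pred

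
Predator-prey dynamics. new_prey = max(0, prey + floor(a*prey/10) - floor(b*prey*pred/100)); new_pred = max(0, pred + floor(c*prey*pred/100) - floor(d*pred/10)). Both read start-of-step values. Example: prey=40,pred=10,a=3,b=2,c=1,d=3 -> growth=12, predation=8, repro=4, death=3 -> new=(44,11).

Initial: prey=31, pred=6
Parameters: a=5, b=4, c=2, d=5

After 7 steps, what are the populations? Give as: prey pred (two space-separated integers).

Step 1: prey: 31+15-7=39; pred: 6+3-3=6
Step 2: prey: 39+19-9=49; pred: 6+4-3=7
Step 3: prey: 49+24-13=60; pred: 7+6-3=10
Step 4: prey: 60+30-24=66; pred: 10+12-5=17
Step 5: prey: 66+33-44=55; pred: 17+22-8=31
Step 6: prey: 55+27-68=14; pred: 31+34-15=50
Step 7: prey: 14+7-28=0; pred: 50+14-25=39

Answer: 0 39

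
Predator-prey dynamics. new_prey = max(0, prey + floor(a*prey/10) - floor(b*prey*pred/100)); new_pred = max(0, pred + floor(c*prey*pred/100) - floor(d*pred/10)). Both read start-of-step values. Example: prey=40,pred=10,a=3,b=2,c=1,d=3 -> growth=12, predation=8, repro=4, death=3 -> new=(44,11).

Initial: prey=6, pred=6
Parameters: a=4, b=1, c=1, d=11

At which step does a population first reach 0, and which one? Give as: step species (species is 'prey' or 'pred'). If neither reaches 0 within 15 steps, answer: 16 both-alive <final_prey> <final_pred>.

Answer: 1 pred

Derivation:
Step 1: prey: 6+2-0=8; pred: 6+0-6=0
First extinction: pred at step 1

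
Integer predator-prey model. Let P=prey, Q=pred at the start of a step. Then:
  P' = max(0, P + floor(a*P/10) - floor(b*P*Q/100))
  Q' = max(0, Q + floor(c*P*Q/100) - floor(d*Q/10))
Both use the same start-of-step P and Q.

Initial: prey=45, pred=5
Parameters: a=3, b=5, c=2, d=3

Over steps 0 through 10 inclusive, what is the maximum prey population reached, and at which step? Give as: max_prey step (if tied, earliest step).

Answer: 47 1

Derivation:
Step 1: prey: 45+13-11=47; pred: 5+4-1=8
Step 2: prey: 47+14-18=43; pred: 8+7-2=13
Step 3: prey: 43+12-27=28; pred: 13+11-3=21
Step 4: prey: 28+8-29=7; pred: 21+11-6=26
Step 5: prey: 7+2-9=0; pred: 26+3-7=22
Step 6: prey: 0+0-0=0; pred: 22+0-6=16
Step 7: prey: 0+0-0=0; pred: 16+0-4=12
Step 8: prey: 0+0-0=0; pred: 12+0-3=9
Step 9: prey: 0+0-0=0; pred: 9+0-2=7
Step 10: prey: 0+0-0=0; pred: 7+0-2=5
Max prey = 47 at step 1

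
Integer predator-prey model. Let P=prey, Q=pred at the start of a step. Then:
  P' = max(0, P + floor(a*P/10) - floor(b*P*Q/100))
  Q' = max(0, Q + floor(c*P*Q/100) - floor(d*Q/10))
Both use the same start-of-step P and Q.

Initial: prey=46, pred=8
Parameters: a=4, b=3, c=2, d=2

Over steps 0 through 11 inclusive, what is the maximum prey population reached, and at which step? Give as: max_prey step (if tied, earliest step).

Answer: 53 1

Derivation:
Step 1: prey: 46+18-11=53; pred: 8+7-1=14
Step 2: prey: 53+21-22=52; pred: 14+14-2=26
Step 3: prey: 52+20-40=32; pred: 26+27-5=48
Step 4: prey: 32+12-46=0; pred: 48+30-9=69
Step 5: prey: 0+0-0=0; pred: 69+0-13=56
Step 6: prey: 0+0-0=0; pred: 56+0-11=45
Step 7: prey: 0+0-0=0; pred: 45+0-9=36
Step 8: prey: 0+0-0=0; pred: 36+0-7=29
Step 9: prey: 0+0-0=0; pred: 29+0-5=24
Step 10: prey: 0+0-0=0; pred: 24+0-4=20
Step 11: prey: 0+0-0=0; pred: 20+0-4=16
Max prey = 53 at step 1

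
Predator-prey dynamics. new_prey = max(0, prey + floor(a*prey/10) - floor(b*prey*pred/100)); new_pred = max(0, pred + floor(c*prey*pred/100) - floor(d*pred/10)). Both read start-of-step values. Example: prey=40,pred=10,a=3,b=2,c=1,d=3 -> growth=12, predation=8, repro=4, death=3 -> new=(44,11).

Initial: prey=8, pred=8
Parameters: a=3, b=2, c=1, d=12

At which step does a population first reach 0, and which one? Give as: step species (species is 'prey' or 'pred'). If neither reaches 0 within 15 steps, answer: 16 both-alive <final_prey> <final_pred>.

Answer: 1 pred

Derivation:
Step 1: prey: 8+2-1=9; pred: 8+0-9=0
First extinction: pred at step 1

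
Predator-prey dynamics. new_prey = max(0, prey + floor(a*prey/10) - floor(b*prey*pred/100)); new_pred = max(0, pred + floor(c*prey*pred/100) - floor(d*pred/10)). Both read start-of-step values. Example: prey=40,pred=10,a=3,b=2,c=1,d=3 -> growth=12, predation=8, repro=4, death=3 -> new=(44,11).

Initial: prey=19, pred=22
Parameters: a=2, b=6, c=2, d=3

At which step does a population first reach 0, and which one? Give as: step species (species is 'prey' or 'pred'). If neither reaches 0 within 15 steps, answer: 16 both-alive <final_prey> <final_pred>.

Answer: 1 prey

Derivation:
Step 1: prey: 19+3-25=0; pred: 22+8-6=24
First extinction: prey at step 1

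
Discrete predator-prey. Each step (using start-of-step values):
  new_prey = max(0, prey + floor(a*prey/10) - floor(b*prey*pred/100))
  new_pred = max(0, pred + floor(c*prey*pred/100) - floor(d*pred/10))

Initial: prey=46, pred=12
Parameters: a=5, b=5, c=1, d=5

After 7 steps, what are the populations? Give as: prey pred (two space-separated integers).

Answer: 63 7

Derivation:
Step 1: prey: 46+23-27=42; pred: 12+5-6=11
Step 2: prey: 42+21-23=40; pred: 11+4-5=10
Step 3: prey: 40+20-20=40; pred: 10+4-5=9
Step 4: prey: 40+20-18=42; pred: 9+3-4=8
Step 5: prey: 42+21-16=47; pred: 8+3-4=7
Step 6: prey: 47+23-16=54; pred: 7+3-3=7
Step 7: prey: 54+27-18=63; pred: 7+3-3=7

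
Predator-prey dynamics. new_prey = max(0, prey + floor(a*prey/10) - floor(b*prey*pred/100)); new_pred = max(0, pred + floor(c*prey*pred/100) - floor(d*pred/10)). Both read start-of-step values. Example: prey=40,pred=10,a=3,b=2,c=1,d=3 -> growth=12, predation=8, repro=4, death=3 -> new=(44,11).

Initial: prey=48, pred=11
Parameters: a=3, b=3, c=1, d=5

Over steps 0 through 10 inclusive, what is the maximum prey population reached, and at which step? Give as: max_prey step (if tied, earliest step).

Step 1: prey: 48+14-15=47; pred: 11+5-5=11
Step 2: prey: 47+14-15=46; pred: 11+5-5=11
Step 3: prey: 46+13-15=44; pred: 11+5-5=11
Step 4: prey: 44+13-14=43; pred: 11+4-5=10
Step 5: prey: 43+12-12=43; pred: 10+4-5=9
Step 6: prey: 43+12-11=44; pred: 9+3-4=8
Step 7: prey: 44+13-10=47; pred: 8+3-4=7
Step 8: prey: 47+14-9=52; pred: 7+3-3=7
Step 9: prey: 52+15-10=57; pred: 7+3-3=7
Step 10: prey: 57+17-11=63; pred: 7+3-3=7
Max prey = 63 at step 10

Answer: 63 10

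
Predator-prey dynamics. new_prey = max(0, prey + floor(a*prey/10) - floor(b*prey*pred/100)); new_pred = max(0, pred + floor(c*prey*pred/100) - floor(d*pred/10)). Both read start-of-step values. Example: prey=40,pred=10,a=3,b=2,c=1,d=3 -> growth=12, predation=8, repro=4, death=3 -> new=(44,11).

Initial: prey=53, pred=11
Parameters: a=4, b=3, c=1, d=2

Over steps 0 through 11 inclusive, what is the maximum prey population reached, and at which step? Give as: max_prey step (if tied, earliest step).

Step 1: prey: 53+21-17=57; pred: 11+5-2=14
Step 2: prey: 57+22-23=56; pred: 14+7-2=19
Step 3: prey: 56+22-31=47; pred: 19+10-3=26
Step 4: prey: 47+18-36=29; pred: 26+12-5=33
Step 5: prey: 29+11-28=12; pred: 33+9-6=36
Step 6: prey: 12+4-12=4; pred: 36+4-7=33
Step 7: prey: 4+1-3=2; pred: 33+1-6=28
Step 8: prey: 2+0-1=1; pred: 28+0-5=23
Step 9: prey: 1+0-0=1; pred: 23+0-4=19
Step 10: prey: 1+0-0=1; pred: 19+0-3=16
Step 11: prey: 1+0-0=1; pred: 16+0-3=13
Max prey = 57 at step 1

Answer: 57 1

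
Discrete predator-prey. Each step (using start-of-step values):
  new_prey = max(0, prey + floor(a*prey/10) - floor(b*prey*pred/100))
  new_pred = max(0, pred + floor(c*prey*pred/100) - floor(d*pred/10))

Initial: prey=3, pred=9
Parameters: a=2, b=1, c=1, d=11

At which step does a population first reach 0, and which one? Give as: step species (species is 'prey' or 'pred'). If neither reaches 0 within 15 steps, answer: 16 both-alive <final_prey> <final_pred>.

Answer: 1 pred

Derivation:
Step 1: prey: 3+0-0=3; pred: 9+0-9=0
First extinction: pred at step 1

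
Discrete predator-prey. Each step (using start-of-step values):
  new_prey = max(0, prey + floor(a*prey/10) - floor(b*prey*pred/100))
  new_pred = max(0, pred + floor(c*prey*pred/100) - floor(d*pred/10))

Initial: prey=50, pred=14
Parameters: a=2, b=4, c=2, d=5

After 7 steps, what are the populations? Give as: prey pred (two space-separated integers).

Step 1: prey: 50+10-28=32; pred: 14+14-7=21
Step 2: prey: 32+6-26=12; pred: 21+13-10=24
Step 3: prey: 12+2-11=3; pred: 24+5-12=17
Step 4: prey: 3+0-2=1; pred: 17+1-8=10
Step 5: prey: 1+0-0=1; pred: 10+0-5=5
Step 6: prey: 1+0-0=1; pred: 5+0-2=3
Step 7: prey: 1+0-0=1; pred: 3+0-1=2

Answer: 1 2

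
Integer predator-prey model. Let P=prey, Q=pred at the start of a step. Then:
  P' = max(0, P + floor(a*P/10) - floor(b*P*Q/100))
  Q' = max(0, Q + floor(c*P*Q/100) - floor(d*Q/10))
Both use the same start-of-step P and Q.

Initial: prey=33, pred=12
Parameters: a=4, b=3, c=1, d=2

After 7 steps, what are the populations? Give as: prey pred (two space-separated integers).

Answer: 15 22

Derivation:
Step 1: prey: 33+13-11=35; pred: 12+3-2=13
Step 2: prey: 35+14-13=36; pred: 13+4-2=15
Step 3: prey: 36+14-16=34; pred: 15+5-3=17
Step 4: prey: 34+13-17=30; pred: 17+5-3=19
Step 5: prey: 30+12-17=25; pred: 19+5-3=21
Step 6: prey: 25+10-15=20; pred: 21+5-4=22
Step 7: prey: 20+8-13=15; pred: 22+4-4=22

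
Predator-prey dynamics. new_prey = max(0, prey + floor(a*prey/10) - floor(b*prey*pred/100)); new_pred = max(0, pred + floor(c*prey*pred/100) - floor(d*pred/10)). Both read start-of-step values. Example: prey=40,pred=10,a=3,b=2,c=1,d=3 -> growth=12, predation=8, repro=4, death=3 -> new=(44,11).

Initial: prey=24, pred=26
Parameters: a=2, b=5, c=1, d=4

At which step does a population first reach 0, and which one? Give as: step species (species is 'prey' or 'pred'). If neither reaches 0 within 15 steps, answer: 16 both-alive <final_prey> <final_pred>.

Step 1: prey: 24+4-31=0; pred: 26+6-10=22
First extinction: prey at step 1

Answer: 1 prey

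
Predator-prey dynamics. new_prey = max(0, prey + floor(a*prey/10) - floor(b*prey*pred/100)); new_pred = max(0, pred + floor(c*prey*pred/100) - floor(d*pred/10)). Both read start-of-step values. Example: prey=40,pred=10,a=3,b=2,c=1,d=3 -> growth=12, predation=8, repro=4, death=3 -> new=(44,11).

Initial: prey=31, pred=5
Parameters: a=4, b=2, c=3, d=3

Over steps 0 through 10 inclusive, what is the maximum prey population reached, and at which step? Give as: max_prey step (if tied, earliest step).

Step 1: prey: 31+12-3=40; pred: 5+4-1=8
Step 2: prey: 40+16-6=50; pred: 8+9-2=15
Step 3: prey: 50+20-15=55; pred: 15+22-4=33
Step 4: prey: 55+22-36=41; pred: 33+54-9=78
Step 5: prey: 41+16-63=0; pred: 78+95-23=150
Step 6: prey: 0+0-0=0; pred: 150+0-45=105
Step 7: prey: 0+0-0=0; pred: 105+0-31=74
Step 8: prey: 0+0-0=0; pred: 74+0-22=52
Step 9: prey: 0+0-0=0; pred: 52+0-15=37
Step 10: prey: 0+0-0=0; pred: 37+0-11=26
Max prey = 55 at step 3

Answer: 55 3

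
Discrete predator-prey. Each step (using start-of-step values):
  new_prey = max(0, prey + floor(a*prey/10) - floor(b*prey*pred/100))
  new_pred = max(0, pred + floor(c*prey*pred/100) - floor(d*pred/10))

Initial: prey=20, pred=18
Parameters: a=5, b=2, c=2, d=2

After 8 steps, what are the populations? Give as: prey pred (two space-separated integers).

Step 1: prey: 20+10-7=23; pred: 18+7-3=22
Step 2: prey: 23+11-10=24; pred: 22+10-4=28
Step 3: prey: 24+12-13=23; pred: 28+13-5=36
Step 4: prey: 23+11-16=18; pred: 36+16-7=45
Step 5: prey: 18+9-16=11; pred: 45+16-9=52
Step 6: prey: 11+5-11=5; pred: 52+11-10=53
Step 7: prey: 5+2-5=2; pred: 53+5-10=48
Step 8: prey: 2+1-1=2; pred: 48+1-9=40

Answer: 2 40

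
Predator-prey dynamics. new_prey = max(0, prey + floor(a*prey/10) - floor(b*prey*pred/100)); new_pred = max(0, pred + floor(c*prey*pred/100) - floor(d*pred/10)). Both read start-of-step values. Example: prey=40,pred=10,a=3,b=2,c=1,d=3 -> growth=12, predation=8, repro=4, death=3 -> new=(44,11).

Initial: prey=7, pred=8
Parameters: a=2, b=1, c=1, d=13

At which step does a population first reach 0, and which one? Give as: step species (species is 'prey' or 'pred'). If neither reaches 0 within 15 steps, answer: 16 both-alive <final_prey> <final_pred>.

Answer: 1 pred

Derivation:
Step 1: prey: 7+1-0=8; pred: 8+0-10=0
First extinction: pred at step 1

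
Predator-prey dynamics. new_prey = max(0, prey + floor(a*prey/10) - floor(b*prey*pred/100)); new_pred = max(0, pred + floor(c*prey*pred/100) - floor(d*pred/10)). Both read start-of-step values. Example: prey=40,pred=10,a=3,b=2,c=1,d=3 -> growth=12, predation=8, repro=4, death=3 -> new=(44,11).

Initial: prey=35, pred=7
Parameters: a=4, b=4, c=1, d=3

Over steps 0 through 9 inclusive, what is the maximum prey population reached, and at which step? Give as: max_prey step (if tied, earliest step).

Step 1: prey: 35+14-9=40; pred: 7+2-2=7
Step 2: prey: 40+16-11=45; pred: 7+2-2=7
Step 3: prey: 45+18-12=51; pred: 7+3-2=8
Step 4: prey: 51+20-16=55; pred: 8+4-2=10
Step 5: prey: 55+22-22=55; pred: 10+5-3=12
Step 6: prey: 55+22-26=51; pred: 12+6-3=15
Step 7: prey: 51+20-30=41; pred: 15+7-4=18
Step 8: prey: 41+16-29=28; pred: 18+7-5=20
Step 9: prey: 28+11-22=17; pred: 20+5-6=19
Max prey = 55 at step 4

Answer: 55 4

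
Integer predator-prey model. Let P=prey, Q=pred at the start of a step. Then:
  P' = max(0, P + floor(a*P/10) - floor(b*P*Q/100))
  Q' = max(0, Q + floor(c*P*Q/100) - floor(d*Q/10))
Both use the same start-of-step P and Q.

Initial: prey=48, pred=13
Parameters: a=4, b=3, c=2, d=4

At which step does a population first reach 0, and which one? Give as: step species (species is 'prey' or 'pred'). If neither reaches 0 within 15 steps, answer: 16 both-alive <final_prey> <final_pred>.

Step 1: prey: 48+19-18=49; pred: 13+12-5=20
Step 2: prey: 49+19-29=39; pred: 20+19-8=31
Step 3: prey: 39+15-36=18; pred: 31+24-12=43
Step 4: prey: 18+7-23=2; pred: 43+15-17=41
Step 5: prey: 2+0-2=0; pred: 41+1-16=26
First extinction: prey at step 5

Answer: 5 prey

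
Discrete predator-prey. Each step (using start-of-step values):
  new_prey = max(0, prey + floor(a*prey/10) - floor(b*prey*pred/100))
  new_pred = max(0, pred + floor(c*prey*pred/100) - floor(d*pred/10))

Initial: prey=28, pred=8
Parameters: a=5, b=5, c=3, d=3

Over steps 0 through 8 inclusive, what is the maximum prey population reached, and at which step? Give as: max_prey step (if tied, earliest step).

Step 1: prey: 28+14-11=31; pred: 8+6-2=12
Step 2: prey: 31+15-18=28; pred: 12+11-3=20
Step 3: prey: 28+14-28=14; pred: 20+16-6=30
Step 4: prey: 14+7-21=0; pred: 30+12-9=33
Step 5: prey: 0+0-0=0; pred: 33+0-9=24
Step 6: prey: 0+0-0=0; pred: 24+0-7=17
Step 7: prey: 0+0-0=0; pred: 17+0-5=12
Step 8: prey: 0+0-0=0; pred: 12+0-3=9
Max prey = 31 at step 1

Answer: 31 1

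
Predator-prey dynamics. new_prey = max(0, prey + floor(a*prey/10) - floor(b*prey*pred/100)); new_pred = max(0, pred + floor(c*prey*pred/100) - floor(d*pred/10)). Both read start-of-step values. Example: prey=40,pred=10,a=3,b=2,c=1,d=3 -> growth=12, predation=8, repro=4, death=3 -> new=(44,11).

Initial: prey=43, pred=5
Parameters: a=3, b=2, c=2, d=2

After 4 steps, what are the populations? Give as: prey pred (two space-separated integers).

Step 1: prey: 43+12-4=51; pred: 5+4-1=8
Step 2: prey: 51+15-8=58; pred: 8+8-1=15
Step 3: prey: 58+17-17=58; pred: 15+17-3=29
Step 4: prey: 58+17-33=42; pred: 29+33-5=57

Answer: 42 57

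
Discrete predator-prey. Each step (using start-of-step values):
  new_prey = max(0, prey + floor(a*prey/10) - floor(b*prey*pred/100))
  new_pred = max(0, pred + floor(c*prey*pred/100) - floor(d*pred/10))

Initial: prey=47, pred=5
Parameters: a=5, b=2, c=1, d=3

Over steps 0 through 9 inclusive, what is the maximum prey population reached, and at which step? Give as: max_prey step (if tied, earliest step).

Answer: 154 4

Derivation:
Step 1: prey: 47+23-4=66; pred: 5+2-1=6
Step 2: prey: 66+33-7=92; pred: 6+3-1=8
Step 3: prey: 92+46-14=124; pred: 8+7-2=13
Step 4: prey: 124+62-32=154; pred: 13+16-3=26
Step 5: prey: 154+77-80=151; pred: 26+40-7=59
Step 6: prey: 151+75-178=48; pred: 59+89-17=131
Step 7: prey: 48+24-125=0; pred: 131+62-39=154
Step 8: prey: 0+0-0=0; pred: 154+0-46=108
Step 9: prey: 0+0-0=0; pred: 108+0-32=76
Max prey = 154 at step 4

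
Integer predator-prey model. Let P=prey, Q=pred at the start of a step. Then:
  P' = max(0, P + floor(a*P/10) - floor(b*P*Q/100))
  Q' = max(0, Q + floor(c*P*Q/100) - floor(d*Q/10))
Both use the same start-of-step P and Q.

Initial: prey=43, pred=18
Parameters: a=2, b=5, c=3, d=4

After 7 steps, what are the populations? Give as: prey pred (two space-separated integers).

Answer: 0 3

Derivation:
Step 1: prey: 43+8-38=13; pred: 18+23-7=34
Step 2: prey: 13+2-22=0; pred: 34+13-13=34
Step 3: prey: 0+0-0=0; pred: 34+0-13=21
Step 4: prey: 0+0-0=0; pred: 21+0-8=13
Step 5: prey: 0+0-0=0; pred: 13+0-5=8
Step 6: prey: 0+0-0=0; pred: 8+0-3=5
Step 7: prey: 0+0-0=0; pred: 5+0-2=3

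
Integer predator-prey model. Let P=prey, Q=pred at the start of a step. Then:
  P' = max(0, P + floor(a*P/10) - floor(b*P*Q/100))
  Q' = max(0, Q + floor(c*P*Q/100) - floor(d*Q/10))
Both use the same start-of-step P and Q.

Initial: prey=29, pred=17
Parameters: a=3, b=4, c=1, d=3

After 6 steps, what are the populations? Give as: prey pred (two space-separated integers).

Step 1: prey: 29+8-19=18; pred: 17+4-5=16
Step 2: prey: 18+5-11=12; pred: 16+2-4=14
Step 3: prey: 12+3-6=9; pred: 14+1-4=11
Step 4: prey: 9+2-3=8; pred: 11+0-3=8
Step 5: prey: 8+2-2=8; pred: 8+0-2=6
Step 6: prey: 8+2-1=9; pred: 6+0-1=5

Answer: 9 5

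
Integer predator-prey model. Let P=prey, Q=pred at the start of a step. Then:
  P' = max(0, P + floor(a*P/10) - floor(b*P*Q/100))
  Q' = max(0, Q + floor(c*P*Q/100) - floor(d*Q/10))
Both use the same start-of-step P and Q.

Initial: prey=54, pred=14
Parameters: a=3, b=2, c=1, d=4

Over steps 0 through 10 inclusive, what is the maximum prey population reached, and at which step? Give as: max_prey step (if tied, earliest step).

Step 1: prey: 54+16-15=55; pred: 14+7-5=16
Step 2: prey: 55+16-17=54; pred: 16+8-6=18
Step 3: prey: 54+16-19=51; pred: 18+9-7=20
Step 4: prey: 51+15-20=46; pred: 20+10-8=22
Step 5: prey: 46+13-20=39; pred: 22+10-8=24
Step 6: prey: 39+11-18=32; pred: 24+9-9=24
Step 7: prey: 32+9-15=26; pred: 24+7-9=22
Step 8: prey: 26+7-11=22; pred: 22+5-8=19
Step 9: prey: 22+6-8=20; pred: 19+4-7=16
Step 10: prey: 20+6-6=20; pred: 16+3-6=13
Max prey = 55 at step 1

Answer: 55 1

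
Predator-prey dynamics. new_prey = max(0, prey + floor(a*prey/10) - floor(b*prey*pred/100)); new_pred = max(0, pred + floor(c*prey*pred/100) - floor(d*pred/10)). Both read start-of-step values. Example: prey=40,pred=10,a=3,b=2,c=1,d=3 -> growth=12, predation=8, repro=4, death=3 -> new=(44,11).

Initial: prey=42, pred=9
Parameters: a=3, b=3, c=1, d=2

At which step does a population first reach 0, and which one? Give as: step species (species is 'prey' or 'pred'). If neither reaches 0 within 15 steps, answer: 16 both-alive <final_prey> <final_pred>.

Step 1: prey: 42+12-11=43; pred: 9+3-1=11
Step 2: prey: 43+12-14=41; pred: 11+4-2=13
Step 3: prey: 41+12-15=38; pred: 13+5-2=16
Step 4: prey: 38+11-18=31; pred: 16+6-3=19
Step 5: prey: 31+9-17=23; pred: 19+5-3=21
Step 6: prey: 23+6-14=15; pred: 21+4-4=21
Step 7: prey: 15+4-9=10; pred: 21+3-4=20
Step 8: prey: 10+3-6=7; pred: 20+2-4=18
Step 9: prey: 7+2-3=6; pred: 18+1-3=16
Step 10: prey: 6+1-2=5; pred: 16+0-3=13
Step 11: prey: 5+1-1=5; pred: 13+0-2=11
Step 12: prey: 5+1-1=5; pred: 11+0-2=9
Step 13: prey: 5+1-1=5; pred: 9+0-1=8
Step 14: prey: 5+1-1=5; pred: 8+0-1=7
Step 15: prey: 5+1-1=5; pred: 7+0-1=6
No extinction within 15 steps

Answer: 16 both-alive 5 6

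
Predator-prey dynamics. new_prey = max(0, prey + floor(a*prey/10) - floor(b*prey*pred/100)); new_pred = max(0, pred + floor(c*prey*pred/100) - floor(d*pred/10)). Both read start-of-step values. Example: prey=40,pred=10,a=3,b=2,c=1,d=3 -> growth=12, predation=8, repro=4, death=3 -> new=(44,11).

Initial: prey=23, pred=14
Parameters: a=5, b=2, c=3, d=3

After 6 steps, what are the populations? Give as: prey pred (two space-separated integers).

Step 1: prey: 23+11-6=28; pred: 14+9-4=19
Step 2: prey: 28+14-10=32; pred: 19+15-5=29
Step 3: prey: 32+16-18=30; pred: 29+27-8=48
Step 4: prey: 30+15-28=17; pred: 48+43-14=77
Step 5: prey: 17+8-26=0; pred: 77+39-23=93
Step 6: prey: 0+0-0=0; pred: 93+0-27=66

Answer: 0 66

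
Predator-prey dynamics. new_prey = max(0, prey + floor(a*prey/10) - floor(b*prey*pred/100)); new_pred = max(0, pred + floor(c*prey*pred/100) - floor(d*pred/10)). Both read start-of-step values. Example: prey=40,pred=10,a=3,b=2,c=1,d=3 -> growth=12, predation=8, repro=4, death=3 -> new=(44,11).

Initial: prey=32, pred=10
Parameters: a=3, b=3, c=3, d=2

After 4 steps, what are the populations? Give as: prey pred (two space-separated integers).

Answer: 0 50

Derivation:
Step 1: prey: 32+9-9=32; pred: 10+9-2=17
Step 2: prey: 32+9-16=25; pred: 17+16-3=30
Step 3: prey: 25+7-22=10; pred: 30+22-6=46
Step 4: prey: 10+3-13=0; pred: 46+13-9=50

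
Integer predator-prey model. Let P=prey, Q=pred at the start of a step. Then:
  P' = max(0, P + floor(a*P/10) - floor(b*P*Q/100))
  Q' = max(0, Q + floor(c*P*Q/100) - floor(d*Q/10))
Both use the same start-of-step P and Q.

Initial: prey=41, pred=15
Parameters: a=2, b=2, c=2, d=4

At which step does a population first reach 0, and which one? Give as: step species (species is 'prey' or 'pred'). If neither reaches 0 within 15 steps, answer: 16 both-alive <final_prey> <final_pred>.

Answer: 16 both-alive 3 2

Derivation:
Step 1: prey: 41+8-12=37; pred: 15+12-6=21
Step 2: prey: 37+7-15=29; pred: 21+15-8=28
Step 3: prey: 29+5-16=18; pred: 28+16-11=33
Step 4: prey: 18+3-11=10; pred: 33+11-13=31
Step 5: prey: 10+2-6=6; pred: 31+6-12=25
Step 6: prey: 6+1-3=4; pred: 25+3-10=18
Step 7: prey: 4+0-1=3; pred: 18+1-7=12
Step 8: prey: 3+0-0=3; pred: 12+0-4=8
Step 9: prey: 3+0-0=3; pred: 8+0-3=5
Step 10: prey: 3+0-0=3; pred: 5+0-2=3
Step 11: prey: 3+0-0=3; pred: 3+0-1=2
Step 12: prey: 3+0-0=3; pred: 2+0-0=2
Steps 13-15: state stable at prey=3, pred=2 (no change)
No extinction within 15 steps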